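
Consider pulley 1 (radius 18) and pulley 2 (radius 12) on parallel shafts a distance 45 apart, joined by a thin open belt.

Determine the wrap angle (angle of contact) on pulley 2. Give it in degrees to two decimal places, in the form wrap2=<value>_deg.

wrap2=164.68_deg

open belt: β = asin((r2−r1)/C) = asin(-6/45) = -7.6623°
wrap1 = π − 2β = 195.3245°
wrap2 = π + 2β = 164.6755°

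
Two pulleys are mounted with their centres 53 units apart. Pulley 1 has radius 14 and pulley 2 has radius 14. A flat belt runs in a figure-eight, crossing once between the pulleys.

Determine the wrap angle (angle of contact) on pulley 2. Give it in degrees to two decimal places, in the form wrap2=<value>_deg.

wrap2=243.78_deg

crossed belt: β = asin((r1+r2)/C) = asin(28/53) = 31.8908°
wrap1 = wrap2 = π + 2β = 243.7816°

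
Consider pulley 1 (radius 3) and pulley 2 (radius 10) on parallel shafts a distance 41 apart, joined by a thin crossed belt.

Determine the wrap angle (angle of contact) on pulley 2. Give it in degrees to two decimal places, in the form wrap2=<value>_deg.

wrap2=216.97_deg

crossed belt: β = asin((r1+r2)/C) = asin(13/41) = 18.4860°
wrap1 = wrap2 = π + 2β = 216.9720°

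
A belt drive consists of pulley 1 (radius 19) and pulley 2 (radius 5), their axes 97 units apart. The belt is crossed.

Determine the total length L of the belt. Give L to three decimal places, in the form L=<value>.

L=275.367

crossed belt: β = asin((r1+r2)/C) = asin(24/97) = 14.3251°
wrap1 = wrap2 = π + 2β = 208.6501°
tangent length = C·cosβ = 93.9840
L = (r1+r2)·wrap + 2·C·cosβ = 24·3.6416 + 2·93.9840 = 275.3672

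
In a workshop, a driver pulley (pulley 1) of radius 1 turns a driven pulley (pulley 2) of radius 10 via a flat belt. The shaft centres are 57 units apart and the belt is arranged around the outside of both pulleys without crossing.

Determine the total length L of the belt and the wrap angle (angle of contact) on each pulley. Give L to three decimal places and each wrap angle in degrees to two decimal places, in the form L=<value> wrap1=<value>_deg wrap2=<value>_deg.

open belt: β = asin((r2−r1)/C) = asin(9/57) = 9.0847°
wrap1 = π − 2β = 161.8306°
wrap2 = π + 2β = 198.1694°
tangent length = C·cosβ = 56.2850
L = r1·wrap1 + r2·wrap2 + 2·C·cosβ = 1·2.8245 + 10·3.4587 + 2·56.2850 = 149.9815

L=149.982 wrap1=161.83_deg wrap2=198.17_deg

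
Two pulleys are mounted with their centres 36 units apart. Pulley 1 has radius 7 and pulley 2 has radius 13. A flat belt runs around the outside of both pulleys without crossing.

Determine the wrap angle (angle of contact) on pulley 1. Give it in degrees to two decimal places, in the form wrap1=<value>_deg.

wrap1=160.81_deg

open belt: β = asin((r2−r1)/C) = asin(6/36) = 9.5941°
wrap1 = π − 2β = 160.8119°
wrap2 = π + 2β = 199.1881°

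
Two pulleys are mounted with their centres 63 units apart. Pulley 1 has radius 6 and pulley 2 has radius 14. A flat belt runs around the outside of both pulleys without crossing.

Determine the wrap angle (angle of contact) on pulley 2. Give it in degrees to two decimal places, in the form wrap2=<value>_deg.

open belt: β = asin((r2−r1)/C) = asin(8/63) = 7.2954°
wrap1 = π − 2β = 165.4093°
wrap2 = π + 2β = 194.5907°

wrap2=194.59_deg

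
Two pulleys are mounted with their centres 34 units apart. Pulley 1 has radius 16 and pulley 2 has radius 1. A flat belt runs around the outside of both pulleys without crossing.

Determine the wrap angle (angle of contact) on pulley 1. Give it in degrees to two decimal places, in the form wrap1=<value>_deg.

wrap1=232.36_deg

open belt: β = asin((r2−r1)/C) = asin(-15/34) = -26.1790°
wrap1 = π − 2β = 232.3579°
wrap2 = π + 2β = 127.6421°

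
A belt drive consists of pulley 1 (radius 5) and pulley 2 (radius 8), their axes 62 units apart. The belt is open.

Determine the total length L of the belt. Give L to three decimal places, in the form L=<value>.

open belt: β = asin((r2−r1)/C) = asin(3/62) = 2.7735°
wrap1 = π − 2β = 174.4531°
wrap2 = π + 2β = 185.5469°
tangent length = C·cosβ = 61.9274
L = r1·wrap1 + r2·wrap2 + 2·C·cosβ = 5·3.0448 + 8·3.2384 + 2·61.9274 = 164.9859

L=164.986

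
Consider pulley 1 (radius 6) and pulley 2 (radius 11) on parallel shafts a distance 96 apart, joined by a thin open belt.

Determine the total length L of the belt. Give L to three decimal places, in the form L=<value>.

L=245.668

open belt: β = asin((r2−r1)/C) = asin(5/96) = 2.9855°
wrap1 = π − 2β = 174.0290°
wrap2 = π + 2β = 185.9710°
tangent length = C·cosβ = 95.8697
L = r1·wrap1 + r2·wrap2 + 2·C·cosβ = 6·3.0374 + 11·3.2458 + 2·95.8697 = 245.6676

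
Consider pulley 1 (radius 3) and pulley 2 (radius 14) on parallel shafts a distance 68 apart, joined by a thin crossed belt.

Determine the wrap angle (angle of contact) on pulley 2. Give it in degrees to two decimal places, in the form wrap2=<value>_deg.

wrap2=208.96_deg

crossed belt: β = asin((r1+r2)/C) = asin(17/68) = 14.4775°
wrap1 = wrap2 = π + 2β = 208.9550°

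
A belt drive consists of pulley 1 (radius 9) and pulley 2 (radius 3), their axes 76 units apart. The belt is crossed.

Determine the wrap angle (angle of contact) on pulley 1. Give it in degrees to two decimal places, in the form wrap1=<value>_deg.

crossed belt: β = asin((r1+r2)/C) = asin(12/76) = 9.0847°
wrap1 = wrap2 = π + 2β = 198.1694°

wrap1=198.17_deg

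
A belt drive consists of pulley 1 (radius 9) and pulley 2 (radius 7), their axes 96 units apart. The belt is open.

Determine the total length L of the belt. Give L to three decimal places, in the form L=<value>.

L=242.307

open belt: β = asin((r2−r1)/C) = asin(-2/96) = -1.1937°
wrap1 = π − 2β = 182.3875°
wrap2 = π + 2β = 177.6125°
tangent length = C·cosβ = 95.9792
L = r1·wrap1 + r2·wrap2 + 2·C·cosβ = 9·3.1833 + 7·3.0999 + 2·95.9792 = 242.3072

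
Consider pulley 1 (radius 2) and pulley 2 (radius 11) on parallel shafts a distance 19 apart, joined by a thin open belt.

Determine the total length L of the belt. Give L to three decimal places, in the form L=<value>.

L=83.190

open belt: β = asin((r2−r1)/C) = asin(9/19) = 28.2737°
wrap1 = π − 2β = 123.4526°
wrap2 = π + 2β = 236.5474°
tangent length = C·cosβ = 16.7332
L = r1·wrap1 + r2·wrap2 + 2·C·cosβ = 2·2.1547 + 11·4.1285 + 2·16.7332 = 83.1896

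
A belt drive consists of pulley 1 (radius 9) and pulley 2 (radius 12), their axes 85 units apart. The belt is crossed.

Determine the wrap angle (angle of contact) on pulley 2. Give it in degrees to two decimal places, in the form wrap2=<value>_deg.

crossed belt: β = asin((r1+r2)/C) = asin(21/85) = 14.3035°
wrap1 = wrap2 = π + 2β = 208.6071°

wrap2=208.61_deg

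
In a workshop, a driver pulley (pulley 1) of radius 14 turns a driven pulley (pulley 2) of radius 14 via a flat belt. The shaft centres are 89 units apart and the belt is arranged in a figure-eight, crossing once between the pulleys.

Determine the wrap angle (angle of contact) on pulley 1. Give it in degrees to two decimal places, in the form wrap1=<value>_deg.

wrap1=216.67_deg

crossed belt: β = asin((r1+r2)/C) = asin(28/89) = 18.3371°
wrap1 = wrap2 = π + 2β = 216.6741°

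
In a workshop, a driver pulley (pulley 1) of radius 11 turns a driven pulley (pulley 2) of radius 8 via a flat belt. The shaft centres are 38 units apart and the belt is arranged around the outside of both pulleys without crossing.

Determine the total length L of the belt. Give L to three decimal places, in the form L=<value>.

L=135.927

open belt: β = asin((r2−r1)/C) = asin(-3/38) = -4.5281°
wrap1 = π − 2β = 189.0561°
wrap2 = π + 2β = 170.9439°
tangent length = C·cosβ = 37.8814
L = r1·wrap1 + r2·wrap2 + 2·C·cosβ = 11·3.2997 + 8·2.9835 + 2·37.8814 = 135.9272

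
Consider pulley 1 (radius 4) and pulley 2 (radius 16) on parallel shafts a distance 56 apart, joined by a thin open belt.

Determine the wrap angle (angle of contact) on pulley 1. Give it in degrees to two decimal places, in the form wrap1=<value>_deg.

open belt: β = asin((r2−r1)/C) = asin(12/56) = 12.3736°
wrap1 = π − 2β = 155.2527°
wrap2 = π + 2β = 204.7473°

wrap1=155.25_deg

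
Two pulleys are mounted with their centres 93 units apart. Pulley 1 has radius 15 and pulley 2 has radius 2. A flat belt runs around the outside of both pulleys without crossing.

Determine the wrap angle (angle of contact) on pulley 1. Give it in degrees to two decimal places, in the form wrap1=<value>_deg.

wrap1=196.07_deg

open belt: β = asin((r2−r1)/C) = asin(-13/93) = -8.0354°
wrap1 = π − 2β = 196.0708°
wrap2 = π + 2β = 163.9292°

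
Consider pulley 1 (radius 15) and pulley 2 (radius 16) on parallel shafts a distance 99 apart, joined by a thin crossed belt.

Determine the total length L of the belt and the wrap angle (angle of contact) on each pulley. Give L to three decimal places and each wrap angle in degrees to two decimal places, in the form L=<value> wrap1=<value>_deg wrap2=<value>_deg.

L=305.178 wrap1=216.50_deg wrap2=216.50_deg

crossed belt: β = asin((r1+r2)/C) = asin(31/99) = 18.2480°
wrap1 = wrap2 = π + 2β = 216.4961°
tangent length = C·cosβ = 94.0213
L = (r1+r2)·wrap + 2·C·cosβ = 31·3.7786 + 2·94.0213 = 305.1782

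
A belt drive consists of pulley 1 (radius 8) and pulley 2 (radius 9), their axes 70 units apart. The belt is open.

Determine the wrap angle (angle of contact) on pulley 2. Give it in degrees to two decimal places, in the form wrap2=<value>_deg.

open belt: β = asin((r2−r1)/C) = asin(1/70) = 0.8185°
wrap1 = π − 2β = 178.3629°
wrap2 = π + 2β = 181.6371°

wrap2=181.64_deg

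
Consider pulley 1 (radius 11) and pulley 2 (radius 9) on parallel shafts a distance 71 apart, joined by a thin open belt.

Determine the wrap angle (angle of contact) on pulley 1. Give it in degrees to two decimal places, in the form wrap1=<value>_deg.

wrap1=183.23_deg

open belt: β = asin((r2−r1)/C) = asin(-2/71) = -1.6142°
wrap1 = π − 2β = 183.2284°
wrap2 = π + 2β = 176.7716°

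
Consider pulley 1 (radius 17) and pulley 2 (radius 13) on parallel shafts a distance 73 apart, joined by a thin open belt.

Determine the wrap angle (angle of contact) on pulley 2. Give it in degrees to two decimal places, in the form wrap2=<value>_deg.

open belt: β = asin((r2−r1)/C) = asin(-4/73) = -3.1411°
wrap1 = π − 2β = 186.2821°
wrap2 = π + 2β = 173.7179°

wrap2=173.72_deg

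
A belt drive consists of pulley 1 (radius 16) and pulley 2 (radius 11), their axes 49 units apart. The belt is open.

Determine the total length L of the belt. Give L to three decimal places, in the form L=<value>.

open belt: β = asin((r2−r1)/C) = asin(-5/49) = -5.8567°
wrap1 = π − 2β = 191.7134°
wrap2 = π + 2β = 168.2866°
tangent length = C·cosβ = 48.7442
L = r1·wrap1 + r2·wrap2 + 2·C·cosβ = 16·3.3460 + 11·2.9372 + 2·48.7442 = 183.3336

L=183.334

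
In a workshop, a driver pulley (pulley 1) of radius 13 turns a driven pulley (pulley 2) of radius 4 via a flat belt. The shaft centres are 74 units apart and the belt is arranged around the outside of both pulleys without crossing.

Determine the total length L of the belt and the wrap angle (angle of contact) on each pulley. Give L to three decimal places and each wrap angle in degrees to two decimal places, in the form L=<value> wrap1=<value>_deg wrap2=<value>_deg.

open belt: β = asin((r2−r1)/C) = asin(-9/74) = -6.9857°
wrap1 = π − 2β = 193.9714°
wrap2 = π + 2β = 166.0286°
tangent length = C·cosβ = 73.4507
L = r1·wrap1 + r2·wrap2 + 2·C·cosβ = 13·3.3854 + 4·2.8977 + 2·73.4507 = 202.5030

L=202.503 wrap1=193.97_deg wrap2=166.03_deg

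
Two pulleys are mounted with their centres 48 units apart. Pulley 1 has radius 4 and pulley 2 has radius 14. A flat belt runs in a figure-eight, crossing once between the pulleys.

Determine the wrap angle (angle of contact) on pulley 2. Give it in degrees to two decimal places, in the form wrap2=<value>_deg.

crossed belt: β = asin((r1+r2)/C) = asin(18/48) = 22.0243°
wrap1 = wrap2 = π + 2β = 224.0486°

wrap2=224.05_deg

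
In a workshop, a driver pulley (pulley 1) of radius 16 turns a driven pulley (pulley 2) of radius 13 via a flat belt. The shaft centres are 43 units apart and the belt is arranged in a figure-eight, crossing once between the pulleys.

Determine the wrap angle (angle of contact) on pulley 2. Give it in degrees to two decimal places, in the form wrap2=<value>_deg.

crossed belt: β = asin((r1+r2)/C) = asin(29/43) = 42.4090°
wrap1 = wrap2 = π + 2β = 264.8180°

wrap2=264.82_deg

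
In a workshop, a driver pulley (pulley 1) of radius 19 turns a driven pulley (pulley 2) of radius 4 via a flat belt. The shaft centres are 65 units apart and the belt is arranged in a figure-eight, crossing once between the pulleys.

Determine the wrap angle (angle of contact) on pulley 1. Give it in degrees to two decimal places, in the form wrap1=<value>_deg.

crossed belt: β = asin((r1+r2)/C) = asin(23/65) = 20.7227°
wrap1 = wrap2 = π + 2β = 221.4455°

wrap1=221.45_deg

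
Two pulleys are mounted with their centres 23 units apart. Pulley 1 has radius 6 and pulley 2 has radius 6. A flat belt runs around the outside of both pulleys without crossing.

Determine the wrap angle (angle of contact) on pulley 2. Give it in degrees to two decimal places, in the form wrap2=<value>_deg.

wrap2=180.00_deg

open belt: β = asin((r2−r1)/C) = asin(0/23) = 0.0000°
wrap1 = π − 2β = 180.0000°
wrap2 = π + 2β = 180.0000°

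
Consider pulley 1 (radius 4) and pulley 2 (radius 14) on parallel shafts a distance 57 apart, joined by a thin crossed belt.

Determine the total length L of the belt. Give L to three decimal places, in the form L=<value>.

crossed belt: β = asin((r1+r2)/C) = asin(18/57) = 18.4085°
wrap1 = wrap2 = π + 2β = 216.8170°
tangent length = C·cosβ = 54.0833
L = (r1+r2)·wrap + 2·C·cosβ = 18·3.7842 + 2·54.0833 = 176.2816

L=176.282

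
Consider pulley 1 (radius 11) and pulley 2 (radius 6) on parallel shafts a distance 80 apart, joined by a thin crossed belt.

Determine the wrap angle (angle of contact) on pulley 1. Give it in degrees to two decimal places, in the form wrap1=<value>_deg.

crossed belt: β = asin((r1+r2)/C) = asin(17/80) = 12.2689°
wrap1 = wrap2 = π + 2β = 204.5378°

wrap1=204.54_deg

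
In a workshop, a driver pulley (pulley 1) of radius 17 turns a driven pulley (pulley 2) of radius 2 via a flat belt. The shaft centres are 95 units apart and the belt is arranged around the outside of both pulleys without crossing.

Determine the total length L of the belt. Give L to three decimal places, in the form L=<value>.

L=252.064

open belt: β = asin((r2−r1)/C) = asin(-15/95) = -9.0847°
wrap1 = π − 2β = 198.1694°
wrap2 = π + 2β = 161.8306°
tangent length = C·cosβ = 93.8083
L = r1·wrap1 + r2·wrap2 + 2·C·cosβ = 17·3.4587 + 2·2.8245 + 2·93.8083 = 252.0636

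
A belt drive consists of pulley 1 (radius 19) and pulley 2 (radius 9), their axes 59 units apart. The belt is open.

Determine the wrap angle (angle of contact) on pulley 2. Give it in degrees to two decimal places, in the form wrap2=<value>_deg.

wrap2=160.48_deg

open belt: β = asin((r2−r1)/C) = asin(-10/59) = -9.7583°
wrap1 = π − 2β = 199.5165°
wrap2 = π + 2β = 160.4835°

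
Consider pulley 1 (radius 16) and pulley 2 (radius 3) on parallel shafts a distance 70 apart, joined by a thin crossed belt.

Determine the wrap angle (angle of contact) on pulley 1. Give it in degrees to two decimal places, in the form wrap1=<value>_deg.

crossed belt: β = asin((r1+r2)/C) = asin(19/70) = 15.7493°
wrap1 = wrap2 = π + 2β = 211.4986°

wrap1=211.50_deg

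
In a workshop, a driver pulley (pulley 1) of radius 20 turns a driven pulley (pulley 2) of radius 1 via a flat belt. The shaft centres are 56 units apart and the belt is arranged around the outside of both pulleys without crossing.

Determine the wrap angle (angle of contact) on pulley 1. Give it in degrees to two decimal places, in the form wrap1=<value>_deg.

wrap1=219.67_deg

open belt: β = asin((r2−r1)/C) = asin(-19/56) = -19.8334°
wrap1 = π − 2β = 219.6667°
wrap2 = π + 2β = 140.3333°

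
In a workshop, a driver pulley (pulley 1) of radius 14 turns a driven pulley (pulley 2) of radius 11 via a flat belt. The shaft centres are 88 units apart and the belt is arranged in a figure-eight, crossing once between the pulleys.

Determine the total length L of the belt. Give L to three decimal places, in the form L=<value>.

L=261.691

crossed belt: β = asin((r1+r2)/C) = asin(25/88) = 16.5045°
wrap1 = wrap2 = π + 2β = 213.0090°
tangent length = C·cosβ = 84.3742
L = (r1+r2)·wrap + 2·C·cosβ = 25·3.7177 + 2·84.3742 = 261.6911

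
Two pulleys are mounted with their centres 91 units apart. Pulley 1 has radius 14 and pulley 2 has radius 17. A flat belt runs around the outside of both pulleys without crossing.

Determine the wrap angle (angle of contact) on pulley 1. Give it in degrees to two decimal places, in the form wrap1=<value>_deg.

open belt: β = asin((r2−r1)/C) = asin(3/91) = 1.8892°
wrap1 = π − 2β = 176.2216°
wrap2 = π + 2β = 183.7784°

wrap1=176.22_deg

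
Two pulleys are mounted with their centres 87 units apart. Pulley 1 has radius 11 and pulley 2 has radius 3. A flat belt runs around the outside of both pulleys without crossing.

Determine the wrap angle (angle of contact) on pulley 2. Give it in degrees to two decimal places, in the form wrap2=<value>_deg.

open belt: β = asin((r2−r1)/C) = asin(-8/87) = -5.2760°
wrap1 = π − 2β = 190.5521°
wrap2 = π + 2β = 169.4479°

wrap2=169.45_deg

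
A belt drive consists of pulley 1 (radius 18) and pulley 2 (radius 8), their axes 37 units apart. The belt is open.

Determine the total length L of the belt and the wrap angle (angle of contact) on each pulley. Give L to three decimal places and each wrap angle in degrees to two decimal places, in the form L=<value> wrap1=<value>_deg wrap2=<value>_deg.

open belt: β = asin((r2−r1)/C) = asin(-10/37) = -15.6804°
wrap1 = π − 2β = 211.3607°
wrap2 = π + 2β = 148.6393°
tangent length = C·cosβ = 35.6230
L = r1·wrap1 + r2·wrap2 + 2·C·cosβ = 18·3.6889 + 8·2.5942 + 2·35.6230 = 158.4009

L=158.401 wrap1=211.36_deg wrap2=148.64_deg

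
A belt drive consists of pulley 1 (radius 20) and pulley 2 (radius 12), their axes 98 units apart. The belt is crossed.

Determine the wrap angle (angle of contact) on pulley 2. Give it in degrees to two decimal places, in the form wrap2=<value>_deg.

crossed belt: β = asin((r1+r2)/C) = asin(32/98) = 19.0583°
wrap1 = wrap2 = π + 2β = 218.1167°

wrap2=218.12_deg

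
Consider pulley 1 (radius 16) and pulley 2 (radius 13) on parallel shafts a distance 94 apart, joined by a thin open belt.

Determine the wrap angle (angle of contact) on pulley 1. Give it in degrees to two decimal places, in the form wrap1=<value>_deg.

wrap1=183.66_deg

open belt: β = asin((r2−r1)/C) = asin(-3/94) = -1.8289°
wrap1 = π − 2β = 183.6578°
wrap2 = π + 2β = 176.3422°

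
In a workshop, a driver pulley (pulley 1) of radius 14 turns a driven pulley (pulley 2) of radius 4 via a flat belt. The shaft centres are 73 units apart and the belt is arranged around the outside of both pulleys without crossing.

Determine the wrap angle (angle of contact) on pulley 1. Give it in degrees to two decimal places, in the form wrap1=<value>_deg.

open belt: β = asin((r2−r1)/C) = asin(-10/73) = -7.8735°
wrap1 = π − 2β = 195.7470°
wrap2 = π + 2β = 164.2530°

wrap1=195.75_deg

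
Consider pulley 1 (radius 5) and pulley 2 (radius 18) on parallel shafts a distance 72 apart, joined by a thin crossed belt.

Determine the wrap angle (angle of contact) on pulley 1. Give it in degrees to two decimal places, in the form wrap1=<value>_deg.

crossed belt: β = asin((r1+r2)/C) = asin(23/72) = 18.6293°
wrap1 = wrap2 = π + 2β = 217.2587°

wrap1=217.26_deg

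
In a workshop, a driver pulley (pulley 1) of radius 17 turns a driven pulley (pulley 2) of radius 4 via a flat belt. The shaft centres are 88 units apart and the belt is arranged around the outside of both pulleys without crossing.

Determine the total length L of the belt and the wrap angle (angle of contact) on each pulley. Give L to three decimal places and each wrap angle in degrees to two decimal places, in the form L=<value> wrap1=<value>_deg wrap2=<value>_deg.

L=243.897 wrap1=196.99_deg wrap2=163.01_deg

open belt: β = asin((r2−r1)/C) = asin(-13/88) = -8.4952°
wrap1 = π − 2β = 196.9905°
wrap2 = π + 2β = 163.0095°
tangent length = C·cosβ = 87.0345
L = r1·wrap1 + r2·wrap2 + 2·C·cosβ = 17·3.4381 + 4·2.8451 + 2·87.0345 = 243.8974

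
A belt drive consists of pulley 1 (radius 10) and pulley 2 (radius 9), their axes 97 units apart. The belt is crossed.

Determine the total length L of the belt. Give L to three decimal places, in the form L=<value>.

crossed belt: β = asin((r1+r2)/C) = asin(19/97) = 11.2959°
wrap1 = wrap2 = π + 2β = 202.5918°
tangent length = C·cosβ = 95.1210
L = (r1+r2)·wrap + 2·C·cosβ = 19·3.5359 + 2·95.1210 = 257.4239

L=257.424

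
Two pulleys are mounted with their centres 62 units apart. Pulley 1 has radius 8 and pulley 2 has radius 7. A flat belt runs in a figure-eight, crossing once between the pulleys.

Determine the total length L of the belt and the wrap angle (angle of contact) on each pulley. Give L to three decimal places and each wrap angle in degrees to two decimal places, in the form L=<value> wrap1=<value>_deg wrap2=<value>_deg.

crossed belt: β = asin((r1+r2)/C) = asin(15/62) = 14.0008°
wrap1 = wrap2 = π + 2β = 208.0016°
tangent length = C·cosβ = 60.1581
L = (r1+r2)·wrap + 2·C·cosβ = 15·3.6303 + 2·60.1581 = 174.7709

L=174.771 wrap1=208.00_deg wrap2=208.00_deg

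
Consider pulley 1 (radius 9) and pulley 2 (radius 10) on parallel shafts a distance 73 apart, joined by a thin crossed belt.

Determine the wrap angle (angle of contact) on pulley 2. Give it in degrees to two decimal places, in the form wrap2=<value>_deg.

crossed belt: β = asin((r1+r2)/C) = asin(19/73) = 15.0863°
wrap1 = wrap2 = π + 2β = 210.1726°

wrap2=210.17_deg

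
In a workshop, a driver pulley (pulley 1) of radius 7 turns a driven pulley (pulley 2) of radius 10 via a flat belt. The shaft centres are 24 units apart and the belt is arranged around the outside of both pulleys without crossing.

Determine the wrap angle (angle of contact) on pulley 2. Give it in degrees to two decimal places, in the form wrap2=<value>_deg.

wrap2=194.36_deg

open belt: β = asin((r2−r1)/C) = asin(3/24) = 7.1808°
wrap1 = π − 2β = 165.6385°
wrap2 = π + 2β = 194.3615°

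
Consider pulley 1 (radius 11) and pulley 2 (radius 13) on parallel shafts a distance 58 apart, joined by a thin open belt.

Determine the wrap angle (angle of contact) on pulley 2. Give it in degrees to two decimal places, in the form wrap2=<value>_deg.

wrap2=183.95_deg

open belt: β = asin((r2−r1)/C) = asin(2/58) = 1.9761°
wrap1 = π − 2β = 176.0478°
wrap2 = π + 2β = 183.9522°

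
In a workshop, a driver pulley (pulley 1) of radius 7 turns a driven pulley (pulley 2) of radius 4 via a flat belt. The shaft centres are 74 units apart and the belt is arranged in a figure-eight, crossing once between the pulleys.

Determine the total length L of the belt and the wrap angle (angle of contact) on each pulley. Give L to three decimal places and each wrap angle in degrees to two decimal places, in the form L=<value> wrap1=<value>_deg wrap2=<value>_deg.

crossed belt: β = asin((r1+r2)/C) = asin(11/74) = 8.5486°
wrap1 = wrap2 = π + 2β = 197.0972°
tangent length = C·cosβ = 73.1779
L = (r1+r2)·wrap + 2·C·cosβ = 11·3.4400 + 2·73.1779 = 184.1957

L=184.196 wrap1=197.10_deg wrap2=197.10_deg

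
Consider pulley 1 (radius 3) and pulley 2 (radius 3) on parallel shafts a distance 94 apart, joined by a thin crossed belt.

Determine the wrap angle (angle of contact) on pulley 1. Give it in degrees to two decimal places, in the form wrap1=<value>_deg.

crossed belt: β = asin((r1+r2)/C) = asin(6/94) = 3.6597°
wrap1 = wrap2 = π + 2β = 187.3193°

wrap1=187.32_deg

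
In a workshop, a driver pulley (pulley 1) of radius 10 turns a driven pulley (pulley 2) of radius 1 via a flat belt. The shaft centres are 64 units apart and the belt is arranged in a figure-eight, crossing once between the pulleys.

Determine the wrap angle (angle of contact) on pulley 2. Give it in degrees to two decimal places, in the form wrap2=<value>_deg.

wrap2=199.79_deg

crossed belt: β = asin((r1+r2)/C) = asin(11/64) = 9.8969°
wrap1 = wrap2 = π + 2β = 199.7937°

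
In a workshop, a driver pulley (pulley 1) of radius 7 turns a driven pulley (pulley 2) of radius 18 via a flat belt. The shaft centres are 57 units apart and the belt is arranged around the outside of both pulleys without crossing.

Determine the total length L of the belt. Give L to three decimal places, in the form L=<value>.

L=194.669

open belt: β = asin((r2−r1)/C) = asin(11/57) = 11.1269°
wrap1 = π − 2β = 157.7462°
wrap2 = π + 2β = 202.2538°
tangent length = C·cosβ = 55.9285
L = r1·wrap1 + r2·wrap2 + 2·C·cosβ = 7·2.7532 + 18·3.5300 + 2·55.9285 = 194.6693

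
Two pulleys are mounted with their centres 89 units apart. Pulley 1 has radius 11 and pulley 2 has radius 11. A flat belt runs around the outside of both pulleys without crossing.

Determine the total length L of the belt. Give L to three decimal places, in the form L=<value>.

open belt: β = asin((r2−r1)/C) = asin(0/89) = 0.0000°
wrap1 = π − 2β = 180.0000°
wrap2 = π + 2β = 180.0000°
tangent length = C·cosβ = 89.0000
L = r1·wrap1 + r2·wrap2 + 2·C·cosβ = 11·3.1416 + 11·3.1416 + 2·89.0000 = 247.1150

L=247.115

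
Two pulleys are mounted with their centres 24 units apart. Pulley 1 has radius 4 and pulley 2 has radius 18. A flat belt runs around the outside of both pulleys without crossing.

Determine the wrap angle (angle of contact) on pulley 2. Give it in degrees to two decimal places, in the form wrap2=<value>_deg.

wrap2=251.37_deg

open belt: β = asin((r2−r1)/C) = asin(14/24) = 35.6853°
wrap1 = π − 2β = 108.6293°
wrap2 = π + 2β = 251.3707°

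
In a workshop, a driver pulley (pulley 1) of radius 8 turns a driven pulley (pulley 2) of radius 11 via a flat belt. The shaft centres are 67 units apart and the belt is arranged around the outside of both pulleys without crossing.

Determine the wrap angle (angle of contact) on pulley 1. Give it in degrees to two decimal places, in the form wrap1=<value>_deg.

wrap1=174.87_deg

open belt: β = asin((r2−r1)/C) = asin(3/67) = 2.5663°
wrap1 = π − 2β = 174.8673°
wrap2 = π + 2β = 185.1327°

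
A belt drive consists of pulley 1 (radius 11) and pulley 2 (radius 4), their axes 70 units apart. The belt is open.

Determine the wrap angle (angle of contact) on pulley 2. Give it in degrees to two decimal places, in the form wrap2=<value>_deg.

open belt: β = asin((r2−r1)/C) = asin(-7/70) = -5.7392°
wrap1 = π − 2β = 191.4783°
wrap2 = π + 2β = 168.5217°

wrap2=168.52_deg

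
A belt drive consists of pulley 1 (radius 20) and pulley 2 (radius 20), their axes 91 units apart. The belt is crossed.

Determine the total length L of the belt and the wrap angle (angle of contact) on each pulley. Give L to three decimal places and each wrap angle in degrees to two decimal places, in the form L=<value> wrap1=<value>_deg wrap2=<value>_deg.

L=325.547 wrap1=232.15_deg wrap2=232.15_deg

crossed belt: β = asin((r1+r2)/C) = asin(40/91) = 26.0758°
wrap1 = wrap2 = π + 2β = 232.1517°
tangent length = C·cosβ = 81.7374
L = (r1+r2)·wrap + 2·C·cosβ = 40·4.0518 + 2·81.7374 = 325.5472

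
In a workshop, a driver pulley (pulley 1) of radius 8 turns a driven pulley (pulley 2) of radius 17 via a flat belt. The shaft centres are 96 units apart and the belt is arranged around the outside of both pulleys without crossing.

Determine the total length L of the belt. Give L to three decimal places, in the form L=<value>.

open belt: β = asin((r2−r1)/C) = asin(9/96) = 5.3794°
wrap1 = π − 2β = 169.2412°
wrap2 = π + 2β = 190.7588°
tangent length = C·cosβ = 95.5772
L = r1·wrap1 + r2·wrap2 + 2·C·cosβ = 8·2.9538 + 17·3.3294 + 2·95.5772 = 271.3842

L=271.384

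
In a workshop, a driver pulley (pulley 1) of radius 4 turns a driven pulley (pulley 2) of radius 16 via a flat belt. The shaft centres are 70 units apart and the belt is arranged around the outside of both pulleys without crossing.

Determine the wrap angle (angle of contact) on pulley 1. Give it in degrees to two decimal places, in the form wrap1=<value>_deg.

wrap1=160.26_deg

open belt: β = asin((r2−r1)/C) = asin(12/70) = 9.8709°
wrap1 = π − 2β = 160.2582°
wrap2 = π + 2β = 199.7418°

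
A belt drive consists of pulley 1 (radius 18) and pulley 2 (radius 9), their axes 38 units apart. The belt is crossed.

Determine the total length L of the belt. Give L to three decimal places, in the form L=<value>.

L=180.975

crossed belt: β = asin((r1+r2)/C) = asin(27/38) = 45.2778°
wrap1 = wrap2 = π + 2β = 270.5555°
tangent length = C·cosβ = 26.7395
L = (r1+r2)·wrap + 2·C·cosβ = 27·4.7221 + 2·26.7395 = 180.9752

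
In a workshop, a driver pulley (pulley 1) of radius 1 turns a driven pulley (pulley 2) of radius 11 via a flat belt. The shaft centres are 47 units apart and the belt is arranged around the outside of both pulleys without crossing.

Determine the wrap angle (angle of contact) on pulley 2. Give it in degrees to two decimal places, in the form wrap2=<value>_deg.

wrap2=204.57_deg

open belt: β = asin((r2−r1)/C) = asin(10/47) = 12.2845°
wrap1 = π − 2β = 155.4310°
wrap2 = π + 2β = 204.5690°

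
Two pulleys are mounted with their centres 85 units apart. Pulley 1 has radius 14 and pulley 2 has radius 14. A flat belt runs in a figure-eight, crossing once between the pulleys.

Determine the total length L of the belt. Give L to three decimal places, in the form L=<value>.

L=267.274

crossed belt: β = asin((r1+r2)/C) = asin(28/85) = 19.2331°
wrap1 = wrap2 = π + 2β = 218.4662°
tangent length = C·cosβ = 80.2558
L = (r1+r2)·wrap + 2·C·cosβ = 28·3.8130 + 2·80.2558 = 267.2744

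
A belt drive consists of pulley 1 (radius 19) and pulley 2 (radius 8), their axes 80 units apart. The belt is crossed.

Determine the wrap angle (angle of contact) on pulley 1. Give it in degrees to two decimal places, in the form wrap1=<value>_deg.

crossed belt: β = asin((r1+r2)/C) = asin(27/80) = 19.7246°
wrap1 = wrap2 = π + 2β = 219.4493°

wrap1=219.45_deg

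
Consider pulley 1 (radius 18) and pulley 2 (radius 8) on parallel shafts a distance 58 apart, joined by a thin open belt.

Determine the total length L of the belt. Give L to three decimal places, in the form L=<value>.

L=199.410

open belt: β = asin((r2−r1)/C) = asin(-10/58) = -9.9282°
wrap1 = π − 2β = 199.8564°
wrap2 = π + 2β = 160.1436°
tangent length = C·cosβ = 57.1314
L = r1·wrap1 + r2·wrap2 + 2·C·cosβ = 18·3.4882 + 8·2.7950 + 2·57.1314 = 199.4099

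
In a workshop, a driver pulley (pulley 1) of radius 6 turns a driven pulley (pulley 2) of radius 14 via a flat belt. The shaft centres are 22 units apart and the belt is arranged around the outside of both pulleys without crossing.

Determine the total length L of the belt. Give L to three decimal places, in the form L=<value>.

L=109.774

open belt: β = asin((r2−r1)/C) = asin(8/22) = 21.3237°
wrap1 = π − 2β = 137.3526°
wrap2 = π + 2β = 222.6474°
tangent length = C·cosβ = 20.4939
L = r1·wrap1 + r2·wrap2 + 2·C·cosβ = 6·2.3973 + 14·3.8859 + 2·20.4939 = 109.7744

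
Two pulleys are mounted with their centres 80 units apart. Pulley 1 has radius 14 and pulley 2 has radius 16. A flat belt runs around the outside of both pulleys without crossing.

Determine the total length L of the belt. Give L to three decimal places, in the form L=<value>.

L=254.298

open belt: β = asin((r2−r1)/C) = asin(2/80) = 1.4325°
wrap1 = π − 2β = 177.1349°
wrap2 = π + 2β = 182.8651°
tangent length = C·cosβ = 79.9750
L = r1·wrap1 + r2·wrap2 + 2·C·cosβ = 14·3.0916 + 16·3.1916 + 2·79.9750 = 254.2978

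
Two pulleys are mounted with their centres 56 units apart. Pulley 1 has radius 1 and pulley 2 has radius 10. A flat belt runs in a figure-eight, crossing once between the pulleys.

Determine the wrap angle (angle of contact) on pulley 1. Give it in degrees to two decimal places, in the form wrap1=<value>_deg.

crossed belt: β = asin((r1+r2)/C) = asin(11/56) = 11.3282°
wrap1 = wrap2 = π + 2β = 202.6564°

wrap1=202.66_deg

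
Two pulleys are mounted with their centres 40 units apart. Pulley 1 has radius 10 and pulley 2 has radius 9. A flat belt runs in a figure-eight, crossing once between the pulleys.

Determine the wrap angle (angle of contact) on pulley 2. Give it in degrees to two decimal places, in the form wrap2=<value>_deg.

wrap2=236.72_deg

crossed belt: β = asin((r1+r2)/C) = asin(19/40) = 28.3594°
wrap1 = wrap2 = π + 2β = 236.7187°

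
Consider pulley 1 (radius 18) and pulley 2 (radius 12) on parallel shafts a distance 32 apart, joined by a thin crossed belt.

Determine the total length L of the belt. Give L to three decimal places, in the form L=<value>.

crossed belt: β = asin((r1+r2)/C) = asin(30/32) = 69.6359°
wrap1 = wrap2 = π + 2β = 319.2717°
tangent length = C·cosβ = 11.1355
L = (r1+r2)·wrap + 2·C·cosβ = 30·5.5723 + 2·11.1355 = 189.4413

L=189.441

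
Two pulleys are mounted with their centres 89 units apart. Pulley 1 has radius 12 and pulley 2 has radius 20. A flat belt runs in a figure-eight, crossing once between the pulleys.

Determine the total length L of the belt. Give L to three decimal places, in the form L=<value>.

crossed belt: β = asin((r1+r2)/C) = asin(32/89) = 21.0726°
wrap1 = wrap2 = π + 2β = 222.1452°
tangent length = C·cosβ = 83.0482
L = (r1+r2)·wrap + 2·C·cosβ = 32·3.8772 + 2·83.0482 = 290.1656

L=290.166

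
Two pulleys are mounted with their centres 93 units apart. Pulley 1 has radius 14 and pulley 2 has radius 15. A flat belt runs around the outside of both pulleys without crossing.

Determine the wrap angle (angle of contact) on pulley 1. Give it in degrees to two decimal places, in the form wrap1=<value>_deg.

open belt: β = asin((r2−r1)/C) = asin(1/93) = 0.6161°
wrap1 = π − 2β = 178.7678°
wrap2 = π + 2β = 181.2322°

wrap1=178.77_deg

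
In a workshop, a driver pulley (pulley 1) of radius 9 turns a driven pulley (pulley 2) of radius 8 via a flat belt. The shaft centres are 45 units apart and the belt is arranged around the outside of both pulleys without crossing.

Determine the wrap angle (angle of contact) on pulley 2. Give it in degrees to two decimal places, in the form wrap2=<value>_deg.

open belt: β = asin((r2−r1)/C) = asin(-1/45) = -1.2733°
wrap1 = π − 2β = 182.5467°
wrap2 = π + 2β = 177.4533°

wrap2=177.45_deg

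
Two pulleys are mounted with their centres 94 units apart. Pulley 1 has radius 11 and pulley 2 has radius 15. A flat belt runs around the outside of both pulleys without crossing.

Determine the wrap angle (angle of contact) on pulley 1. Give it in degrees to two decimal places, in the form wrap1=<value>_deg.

wrap1=175.12_deg

open belt: β = asin((r2−r1)/C) = asin(4/94) = 2.4389°
wrap1 = π − 2β = 175.1223°
wrap2 = π + 2β = 184.8777°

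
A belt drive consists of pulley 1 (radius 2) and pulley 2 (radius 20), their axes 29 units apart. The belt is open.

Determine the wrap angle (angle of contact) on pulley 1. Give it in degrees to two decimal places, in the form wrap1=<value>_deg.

wrap1=103.27_deg

open belt: β = asin((r2−r1)/C) = asin(18/29) = 38.3665°
wrap1 = π − 2β = 103.2670°
wrap2 = π + 2β = 256.7330°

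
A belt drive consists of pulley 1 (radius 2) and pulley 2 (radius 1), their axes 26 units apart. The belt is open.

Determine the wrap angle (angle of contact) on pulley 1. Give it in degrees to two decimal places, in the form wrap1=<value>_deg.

wrap1=184.41_deg

open belt: β = asin((r2−r1)/C) = asin(-1/26) = -2.2042°
wrap1 = π − 2β = 184.4085°
wrap2 = π + 2β = 175.5915°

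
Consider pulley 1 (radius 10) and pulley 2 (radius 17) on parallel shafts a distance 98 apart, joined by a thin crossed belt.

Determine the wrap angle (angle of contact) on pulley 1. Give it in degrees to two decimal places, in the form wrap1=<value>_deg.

crossed belt: β = asin((r1+r2)/C) = asin(27/98) = 15.9924°
wrap1 = wrap2 = π + 2β = 211.9848°

wrap1=211.98_deg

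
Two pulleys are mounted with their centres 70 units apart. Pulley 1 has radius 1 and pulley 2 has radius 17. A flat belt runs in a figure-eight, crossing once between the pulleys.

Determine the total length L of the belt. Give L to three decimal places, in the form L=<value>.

crossed belt: β = asin((r1+r2)/C) = asin(18/70) = 14.9006°
wrap1 = wrap2 = π + 2β = 209.8012°
tangent length = C·cosβ = 67.6461
L = (r1+r2)·wrap + 2·C·cosβ = 18·3.6617 + 2·67.6461 = 201.2033

L=201.203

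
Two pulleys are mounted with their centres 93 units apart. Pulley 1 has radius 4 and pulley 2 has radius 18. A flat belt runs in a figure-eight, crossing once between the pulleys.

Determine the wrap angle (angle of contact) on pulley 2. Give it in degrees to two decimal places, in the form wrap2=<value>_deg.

crossed belt: β = asin((r1+r2)/C) = asin(22/93) = 13.6835°
wrap1 = wrap2 = π + 2β = 207.3671°

wrap2=207.37_deg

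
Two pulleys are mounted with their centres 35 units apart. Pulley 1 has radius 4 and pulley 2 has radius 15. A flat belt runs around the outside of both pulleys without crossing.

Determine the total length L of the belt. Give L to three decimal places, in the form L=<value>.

L=133.177

open belt: β = asin((r2−r1)/C) = asin(11/35) = 18.3177°
wrap1 = π − 2β = 143.3646°
wrap2 = π + 2β = 216.6354°
tangent length = C·cosβ = 33.2265
L = r1·wrap1 + r2·wrap2 + 2·C·cosβ = 4·2.5022 + 15·3.7810 + 2·33.2265 = 133.1767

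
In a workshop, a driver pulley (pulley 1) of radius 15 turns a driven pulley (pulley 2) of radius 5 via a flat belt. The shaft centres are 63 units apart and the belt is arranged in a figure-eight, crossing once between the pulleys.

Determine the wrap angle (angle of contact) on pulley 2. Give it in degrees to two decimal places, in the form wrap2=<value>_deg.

crossed belt: β = asin((r1+r2)/C) = asin(20/63) = 18.5094°
wrap1 = wrap2 = π + 2β = 217.0188°

wrap2=217.02_deg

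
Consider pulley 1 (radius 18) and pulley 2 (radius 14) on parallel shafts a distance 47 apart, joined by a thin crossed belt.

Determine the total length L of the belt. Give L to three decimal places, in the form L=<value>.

crossed belt: β = asin((r1+r2)/C) = asin(32/47) = 42.9102°
wrap1 = wrap2 = π + 2β = 265.8204°
tangent length = C·cosβ = 34.4238
L = (r1+r2)·wrap + 2·C·cosβ = 32·4.6394 + 2·34.4238 = 217.3098

L=217.310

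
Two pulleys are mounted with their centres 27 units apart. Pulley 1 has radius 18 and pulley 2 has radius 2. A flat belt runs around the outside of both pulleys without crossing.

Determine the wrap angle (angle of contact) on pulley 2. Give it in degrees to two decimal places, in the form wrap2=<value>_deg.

wrap2=107.32_deg

open belt: β = asin((r2−r1)/C) = asin(-16/27) = -36.3412°
wrap1 = π − 2β = 252.6824°
wrap2 = π + 2β = 107.3176°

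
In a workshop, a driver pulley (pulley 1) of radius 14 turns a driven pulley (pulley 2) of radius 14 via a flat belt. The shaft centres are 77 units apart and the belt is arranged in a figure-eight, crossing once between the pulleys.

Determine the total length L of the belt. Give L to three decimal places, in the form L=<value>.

crossed belt: β = asin((r1+r2)/C) = asin(28/77) = 21.3237°
wrap1 = wrap2 = π + 2β = 222.6474°
tangent length = C·cosβ = 71.7287
L = (r1+r2)·wrap + 2·C·cosβ = 28·3.8859 + 2·71.7287 = 252.2633

L=252.263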